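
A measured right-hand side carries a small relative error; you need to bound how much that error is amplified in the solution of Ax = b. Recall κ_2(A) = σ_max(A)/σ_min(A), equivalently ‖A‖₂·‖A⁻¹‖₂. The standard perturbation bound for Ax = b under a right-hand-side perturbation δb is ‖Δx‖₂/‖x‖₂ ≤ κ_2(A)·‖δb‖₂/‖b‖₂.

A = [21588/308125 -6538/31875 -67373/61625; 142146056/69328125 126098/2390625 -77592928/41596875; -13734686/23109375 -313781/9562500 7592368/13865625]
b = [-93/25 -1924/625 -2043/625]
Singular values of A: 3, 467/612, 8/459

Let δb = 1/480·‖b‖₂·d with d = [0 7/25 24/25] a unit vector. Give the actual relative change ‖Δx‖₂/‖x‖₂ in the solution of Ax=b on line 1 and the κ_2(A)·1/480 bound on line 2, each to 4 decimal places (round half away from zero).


σ_max = 3, σ_min = 8/459
κ = σ_max/σ_min = 3/(8/459) = 172.1250
bound on ‖Δx‖/‖x‖: κ·ε = 172.1250·1/480 = 0.3586
solve Ax = b  →  x = [-44.4897 221.4208 -40.9902]
‖b‖ = 5.8310, ‖x‖ = 229.5359
δb = ε·‖b‖·d = [0.0000 0.0034 0.0117]; solving A·Δx = δb gives ‖Δx‖ = 0.6970
relative error = 0.0030
tightness: 0.0030 against a bound of 0.3586 (unrounded ratio ≈ 0.0085)

0.0030
0.3586


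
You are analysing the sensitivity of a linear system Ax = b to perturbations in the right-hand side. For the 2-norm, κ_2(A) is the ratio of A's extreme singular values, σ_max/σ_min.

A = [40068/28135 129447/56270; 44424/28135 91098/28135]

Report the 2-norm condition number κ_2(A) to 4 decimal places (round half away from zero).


20.6875

M = AᵀA = [143157456/31663129 265611150/31663129; 265611150/31663129 1998076329/126652516]. tr(M)=8895177/438244, det(M)=104976/109561
eigenvalues of AᵀA: λ = (tr ± √(tr²−4·det))/2 = 81/4, 5184/109561
so κ_2 = √((81/4) / (5184/109561)) = 20.6875


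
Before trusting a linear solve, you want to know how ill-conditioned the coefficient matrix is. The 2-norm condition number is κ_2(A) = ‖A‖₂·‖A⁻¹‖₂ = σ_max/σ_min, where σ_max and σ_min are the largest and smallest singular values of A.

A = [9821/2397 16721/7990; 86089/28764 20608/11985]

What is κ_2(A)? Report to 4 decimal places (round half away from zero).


42.3000

M = AᵀA = [21300409825/827367696 473002705/34473654; 473002705/34473654 168603409/22982436]. tr(M)=94706341/2862864, det(M)=6996025/11451456
λ_max, λ_min = (94706341/2862864 ± √8949262357492681/8195990282496)/2 = 529/16, 13225/715716
κ = σ_max/σ_min = (23/4)/(115/846) = 42.3000


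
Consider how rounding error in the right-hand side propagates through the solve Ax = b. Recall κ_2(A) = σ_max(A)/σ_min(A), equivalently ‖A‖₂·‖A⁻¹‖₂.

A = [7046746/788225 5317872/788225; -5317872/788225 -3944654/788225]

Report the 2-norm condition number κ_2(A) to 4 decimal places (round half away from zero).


252.2320

M = AᵀA = [3117455671876/24851946025 2338034332032/24851946025; 2338034332032/24851946025 1753602311524/24851946025]. tr(M)=194842319336/994077841, det(M)=600250000/994077841
solving λ² − 194842319336/994077841·λ + 600250000/994077841 = 0 gives λ = 196, 3062500/994077841
σ_max=√196=14, σ_min=√(3062500/994077841)=(1750/31529) → κ = 252.2320


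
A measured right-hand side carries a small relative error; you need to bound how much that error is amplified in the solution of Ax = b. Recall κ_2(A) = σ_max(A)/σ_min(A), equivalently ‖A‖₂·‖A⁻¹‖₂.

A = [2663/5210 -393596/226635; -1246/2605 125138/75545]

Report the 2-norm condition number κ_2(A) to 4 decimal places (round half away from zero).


390.7500

AᵀA = [13301633/27144100 -34201342/20358075; -34201342/20358075 351787732/61074225]; tr = 61074625/9771876, det = 625/2442969
λ_max, λ_min = (61074625/9771876 ± √3730012100130625/95489560559376)/2 = 25/4, 100/2442969
κ = σ_max/σ_min = (5/2)/(10/1563) = 390.7500


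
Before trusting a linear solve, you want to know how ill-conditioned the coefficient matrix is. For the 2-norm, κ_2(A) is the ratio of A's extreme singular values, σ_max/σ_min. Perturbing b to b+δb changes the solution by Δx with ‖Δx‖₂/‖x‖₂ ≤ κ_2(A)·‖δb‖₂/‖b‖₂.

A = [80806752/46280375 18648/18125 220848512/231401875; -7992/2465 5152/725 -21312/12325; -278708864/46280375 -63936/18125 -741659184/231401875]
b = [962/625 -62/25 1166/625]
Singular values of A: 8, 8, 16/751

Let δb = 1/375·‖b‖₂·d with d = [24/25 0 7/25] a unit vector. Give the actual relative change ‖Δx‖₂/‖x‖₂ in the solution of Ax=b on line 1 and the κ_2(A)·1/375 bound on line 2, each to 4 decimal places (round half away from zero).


largest singular value 8, smallest 16/751
κ_2(A) = 8 / (16/751) = 375.5000
worst-case relative error ≤ 375.5000 × 1/375 = 1.0013
solve Ax = b  →  x = [-44.1841 -0.3534 82.8268]
‖b‖ = 3.4641, ‖x‖ = 93.8757
δb = ε·‖b‖·d = [0.0089 0.0000 0.0026]; solving A·Δx = δb gives ‖Δx‖ = 0.4336
realised ‖Δx‖/‖x‖ = 0.0046
so the bound overstates the realised error by a factor of ≈ 216.7966 (computed from the unrounded values)

0.0046
1.0013


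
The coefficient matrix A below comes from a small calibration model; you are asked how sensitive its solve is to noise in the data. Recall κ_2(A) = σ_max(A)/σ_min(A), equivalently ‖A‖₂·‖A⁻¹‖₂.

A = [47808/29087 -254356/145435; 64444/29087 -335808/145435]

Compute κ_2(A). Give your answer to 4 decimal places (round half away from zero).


M = AᵀA = [6438634000/846053569 -6760212480/846053569; -6760212480/846053569 7098559504/846053569]. tr(M)=16096544/1006009, det(M)=6400/1006009
eigenvalues of AᵀA: λ = (tr ± √(tr²−4·det))/2 = 16, 400/1006009
κ = σ_max/σ_min = 4/(20/1003) = 200.6000

200.6000


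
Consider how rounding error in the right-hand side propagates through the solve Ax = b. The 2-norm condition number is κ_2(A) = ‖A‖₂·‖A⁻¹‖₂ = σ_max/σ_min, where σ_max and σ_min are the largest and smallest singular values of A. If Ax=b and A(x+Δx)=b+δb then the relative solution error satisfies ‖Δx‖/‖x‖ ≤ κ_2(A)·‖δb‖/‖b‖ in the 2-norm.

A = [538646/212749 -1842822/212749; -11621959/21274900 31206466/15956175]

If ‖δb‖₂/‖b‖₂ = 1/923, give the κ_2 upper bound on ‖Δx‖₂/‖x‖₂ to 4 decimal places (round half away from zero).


form AᵀA = [1806344476001/269257210000 -2322247326287/100971453750; -2322247326287/100971453750 11943071811976/151457180625] with trace 331753998841/3877303824 and determinant 46854025/969325956
char-poly roots: 1369/16 and 136900/242331489
σ_max=√(1369/16)=(37/4), σ_min=√(136900/242331489)=(370/15567) → κ = 389.1750
κ_2(A)·‖δb‖/‖b‖ = 0.4216

0.4216


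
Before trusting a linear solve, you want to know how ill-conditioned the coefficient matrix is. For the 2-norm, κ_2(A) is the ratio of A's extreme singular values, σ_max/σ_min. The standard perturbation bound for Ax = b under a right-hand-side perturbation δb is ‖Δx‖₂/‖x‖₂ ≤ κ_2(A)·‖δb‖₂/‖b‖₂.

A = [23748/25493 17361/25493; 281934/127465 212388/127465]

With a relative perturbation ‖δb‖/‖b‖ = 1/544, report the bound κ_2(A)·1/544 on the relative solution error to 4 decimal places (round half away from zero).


M = AᵀA = [553763124/96138025 415305468/96138025; 415305468/96138025 311501601/96138025]. tr(M)=34610589/3845521, det(M)=8100/3845521
eigenvalues of AᵀA: λ = (tr ± √(tr²−4·det))/2 = 9, 900/3845521
κ = σ_max/σ_min = 3/(30/1961) = 196.1000
κ_2(A)·‖δb‖/‖b‖ = 0.3605

0.3605


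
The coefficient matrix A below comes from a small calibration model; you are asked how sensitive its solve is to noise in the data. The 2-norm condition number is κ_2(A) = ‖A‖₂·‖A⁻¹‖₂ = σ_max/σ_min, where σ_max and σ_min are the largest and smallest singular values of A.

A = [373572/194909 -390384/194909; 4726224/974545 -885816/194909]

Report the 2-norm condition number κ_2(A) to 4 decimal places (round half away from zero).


51.7000

M = AᵀA = [152817125904/5619751225 -29087263296/1123950245; -29087263296/1123950245 5544790848/224790049]. tr(M)=346536144/6682225, det(M)=6718464/6682225
λ_max, λ_min = (346536144/6682225 ± √119907721945979136/44652130950625)/2 = 1296/25, 5184/267289
κ = σ_max/σ_min = (36/5)/(72/517) = 51.7000


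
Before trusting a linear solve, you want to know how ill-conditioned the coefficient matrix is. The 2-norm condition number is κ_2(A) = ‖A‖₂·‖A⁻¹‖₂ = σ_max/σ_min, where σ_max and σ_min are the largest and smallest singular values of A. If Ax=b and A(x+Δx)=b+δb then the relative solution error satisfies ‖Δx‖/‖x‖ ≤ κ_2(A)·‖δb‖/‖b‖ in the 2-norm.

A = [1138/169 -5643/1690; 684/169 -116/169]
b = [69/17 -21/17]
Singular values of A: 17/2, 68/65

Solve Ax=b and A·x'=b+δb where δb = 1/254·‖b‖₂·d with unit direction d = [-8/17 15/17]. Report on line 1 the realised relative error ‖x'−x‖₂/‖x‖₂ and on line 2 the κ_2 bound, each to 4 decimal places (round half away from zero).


0.0055
0.0320

σ_max = 17/2, σ_min = 68/65
condition number: (17/2) ÷ (68/65) = 8.1250
worst-case relative error ≤ 8.1250 × 1/254 = 0.0320
solve Ax = b  →  x = [-0.7771 -2.7828]
‖b‖₂ = 4.2426 and ‖x‖₂ = 2.8893
δb = ε·‖b‖·d = [-0.0079 0.0147]; solving A·Δx = δb gives ‖Δx‖ = 0.0160
dividing the unrounded norms, ‖Δx‖/‖x‖ = 0.0055
so the bound overstates the realised error by a factor of ≈ 5.7886 (computed from the unrounded values)


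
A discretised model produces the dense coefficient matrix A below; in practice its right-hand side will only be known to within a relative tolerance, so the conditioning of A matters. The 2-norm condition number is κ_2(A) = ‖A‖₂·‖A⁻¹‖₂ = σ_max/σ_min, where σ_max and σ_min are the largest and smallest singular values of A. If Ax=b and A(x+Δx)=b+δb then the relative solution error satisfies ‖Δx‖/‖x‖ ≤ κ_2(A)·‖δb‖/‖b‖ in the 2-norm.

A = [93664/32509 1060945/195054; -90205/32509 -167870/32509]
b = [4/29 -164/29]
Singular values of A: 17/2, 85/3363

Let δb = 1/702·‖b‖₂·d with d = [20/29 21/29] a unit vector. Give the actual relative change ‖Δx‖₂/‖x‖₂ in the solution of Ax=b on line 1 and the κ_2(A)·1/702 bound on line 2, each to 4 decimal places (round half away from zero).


0.0020
0.4791

largest singular value 17/2, smallest 85/3363
κ_2(A) = (17/2) / (85/3363) = 336.3000
κ_2(A)·‖δb‖/‖b‖ = 0.4791
solve Ax = b  →  x = [139.8616 -74.0595]
2-norm of b is 5.6569; of x, 158.2595
Δx = A⁻¹·δb where δb = 1/702·5.6569·d; ‖Δx‖ = 0.3188
realised ‖Δx‖/‖x‖ = 0.0020
so the bound overstates the realised error by a factor of ≈ 237.8011 (computed from the unrounded values)


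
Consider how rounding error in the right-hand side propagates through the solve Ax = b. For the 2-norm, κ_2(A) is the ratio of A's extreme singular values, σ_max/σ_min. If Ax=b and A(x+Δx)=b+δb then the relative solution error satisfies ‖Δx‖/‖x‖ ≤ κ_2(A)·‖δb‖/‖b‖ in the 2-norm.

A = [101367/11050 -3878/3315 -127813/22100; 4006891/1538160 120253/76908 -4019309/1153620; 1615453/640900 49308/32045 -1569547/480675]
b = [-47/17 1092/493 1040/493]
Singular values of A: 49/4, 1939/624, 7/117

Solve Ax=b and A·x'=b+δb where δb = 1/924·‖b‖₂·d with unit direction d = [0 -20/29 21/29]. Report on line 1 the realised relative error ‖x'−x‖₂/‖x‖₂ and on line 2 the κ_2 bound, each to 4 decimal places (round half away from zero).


0.0578
0.2216

σ_max = 49/4, σ_min = 7/117
condition number: (49/4) ÷ (7/117) = 204.7500
bound on ‖Δx‖/‖x‖: κ·ε = 204.7500·1/924 = 0.2216
solve Ax = b  →  x = [-0.5287 1.0298 -0.5689]
‖b‖ = 4.1231, ‖x‖ = 1.2898
δb = ε·‖b‖·d = [0.0000 -0.0031 0.0032]; solving A·Δx = δb gives ‖Δx‖ = 0.0746
dividing the unrounded norms, ‖Δx‖/‖x‖ = 0.0578
tightness: 0.0578 against a bound of 0.2216 (unrounded ratio ≈ 0.2609)


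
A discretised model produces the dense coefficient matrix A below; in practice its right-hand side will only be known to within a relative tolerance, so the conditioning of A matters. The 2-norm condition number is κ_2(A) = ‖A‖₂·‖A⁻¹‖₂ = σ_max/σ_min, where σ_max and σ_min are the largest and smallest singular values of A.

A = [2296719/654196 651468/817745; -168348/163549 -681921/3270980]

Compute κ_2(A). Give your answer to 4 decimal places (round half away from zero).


159.5600

AᵀA = [5728374950625/427972406416 80551948500/26748275401; 80551948500/26748275401 290223405225/427972406416]; tr = 1790183925/127296968, det = 31640625/4073502976
λ_max, λ_min = (1790183925/127296968 ± √200265938492180625/1012782378874564)/2 = 225/16, 140625/254593936
σ_max=√(225/16)=(15/4), σ_min=√(140625/254593936)=(375/15956) → κ = 159.5600


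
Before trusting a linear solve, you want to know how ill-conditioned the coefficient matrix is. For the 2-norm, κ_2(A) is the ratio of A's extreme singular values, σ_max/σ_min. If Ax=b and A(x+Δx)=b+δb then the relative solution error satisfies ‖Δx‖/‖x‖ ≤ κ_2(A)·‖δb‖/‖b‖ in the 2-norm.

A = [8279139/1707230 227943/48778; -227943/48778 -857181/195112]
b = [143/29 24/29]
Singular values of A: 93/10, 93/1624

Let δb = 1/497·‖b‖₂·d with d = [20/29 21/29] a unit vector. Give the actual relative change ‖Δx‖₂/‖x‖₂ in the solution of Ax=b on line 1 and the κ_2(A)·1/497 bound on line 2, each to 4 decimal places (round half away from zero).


0.0025
0.3268

from the listed singular values, σ₁ = 93/10, σ_n = 93/1624
κ = σ_max/σ_min = (93/10)/(93/1624) = 162.4000
κ_2(A)·‖δb‖/‖b‖ = 0.3268
solve Ax = b  →  x = [-47.9385 50.8031]
‖b‖ = 5.0000, ‖x‖ = 69.8502
Δx = A⁻¹·δb where δb = 1/497·5.0000·d; ‖Δx‖ = 0.1757
relative error = 0.0025
realised/bound (from unrounded values) ≈ 0.0077


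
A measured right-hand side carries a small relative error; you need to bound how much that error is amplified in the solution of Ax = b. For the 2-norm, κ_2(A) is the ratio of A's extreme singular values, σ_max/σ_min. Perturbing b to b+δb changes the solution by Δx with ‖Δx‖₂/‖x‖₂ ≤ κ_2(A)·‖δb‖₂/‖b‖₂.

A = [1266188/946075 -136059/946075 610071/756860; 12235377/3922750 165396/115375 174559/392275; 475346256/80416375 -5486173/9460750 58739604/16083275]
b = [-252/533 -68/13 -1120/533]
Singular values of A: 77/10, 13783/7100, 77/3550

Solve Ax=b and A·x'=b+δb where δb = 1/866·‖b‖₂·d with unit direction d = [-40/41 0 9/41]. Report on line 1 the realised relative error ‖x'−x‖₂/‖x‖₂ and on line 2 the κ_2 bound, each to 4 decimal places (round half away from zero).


0.1417
0.4099

σ_max = 77/10, σ_min = 77/3550
κ_2(A) = (77/10) / (77/3550) = 355.0000
bound on ‖Δx‖/‖x‖: κ·ε = 355.0000·1/866 = 0.4099
solve Ax = b  →  x = [-1.0402 -1.6484 0.8464]
‖b‖₂ = 5.6569 and ‖x‖₂ = 2.1250
Δx = A⁻¹·δb where δb = 1/866·5.6569·d; ‖Δx‖ = 0.3012
dividing the unrounded norms, ‖Δx‖/‖x‖ = 0.1417
tightness: 0.1417 against a bound of 0.4099 (unrounded ratio ≈ 0.3457)


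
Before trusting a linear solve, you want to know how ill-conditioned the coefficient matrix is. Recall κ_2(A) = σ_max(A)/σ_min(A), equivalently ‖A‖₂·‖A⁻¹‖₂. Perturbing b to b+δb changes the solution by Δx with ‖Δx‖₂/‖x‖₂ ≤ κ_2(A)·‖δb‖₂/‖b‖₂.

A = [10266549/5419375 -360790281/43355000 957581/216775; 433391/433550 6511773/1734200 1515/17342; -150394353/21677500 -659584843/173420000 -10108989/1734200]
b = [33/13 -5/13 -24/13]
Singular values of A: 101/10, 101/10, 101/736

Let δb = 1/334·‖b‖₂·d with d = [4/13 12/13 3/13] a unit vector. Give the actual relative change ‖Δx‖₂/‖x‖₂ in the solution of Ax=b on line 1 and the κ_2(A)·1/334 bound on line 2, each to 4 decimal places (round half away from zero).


σ_max = 101/10, σ_min = 101/736
condition number: (101/10) ÷ (101/736) = 73.6000
perturbation bound = 73.6000·1/334 = 0.2204
solve Ax = b  →  x = [0.1689 -0.1524 0.2151]
‖b‖₂ = 3.1623 and ‖x‖₂ = 0.3131
with δb = [0.0029 0.0087 0.0022], A·Δx = δb → ‖Δx‖ = 0.0690
dividing the unrounded norms, ‖Δx‖/‖x‖ = 0.2204
realised/bound = 1 exactly: the bound is attained for this b and d

0.2204
0.2204


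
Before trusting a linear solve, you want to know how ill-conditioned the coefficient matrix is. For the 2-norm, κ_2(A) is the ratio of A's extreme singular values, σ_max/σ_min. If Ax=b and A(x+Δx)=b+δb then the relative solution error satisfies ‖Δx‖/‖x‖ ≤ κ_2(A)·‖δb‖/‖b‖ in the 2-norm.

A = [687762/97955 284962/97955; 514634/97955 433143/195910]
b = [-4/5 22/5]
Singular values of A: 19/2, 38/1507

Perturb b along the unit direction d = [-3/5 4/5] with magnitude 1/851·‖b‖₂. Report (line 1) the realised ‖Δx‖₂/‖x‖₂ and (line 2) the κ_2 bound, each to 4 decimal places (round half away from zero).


0.0013
0.4427

largest singular value 19/2, smallest 38/1507
κ_2(A) = (19/2) / (38/1507) = 376.7500
worst-case relative error ≤ 376.7500 × 1/851 = 0.4427
solve Ax = b  →  x = [-60.8178 146.5101]
‖b‖₂ = 4.4721 and ‖x‖₂ = 158.6317
δb = ε·‖b‖·d = [-0.0032 0.0042]; solving A·Δx = δb gives ‖Δx‖ = 0.2084
relative error = 0.0013
so the bound overstates the realised error by a factor of ≈ 336.9757 (computed from the unrounded values)


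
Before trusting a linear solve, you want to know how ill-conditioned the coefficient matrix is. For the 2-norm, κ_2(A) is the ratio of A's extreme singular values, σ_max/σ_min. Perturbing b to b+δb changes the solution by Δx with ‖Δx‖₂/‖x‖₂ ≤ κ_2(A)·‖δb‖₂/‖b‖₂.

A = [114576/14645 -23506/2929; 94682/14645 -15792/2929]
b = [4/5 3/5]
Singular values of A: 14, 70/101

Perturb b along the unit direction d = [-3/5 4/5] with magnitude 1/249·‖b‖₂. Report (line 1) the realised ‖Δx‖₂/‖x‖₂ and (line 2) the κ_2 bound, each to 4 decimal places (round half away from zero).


σ_max = 14, σ_min = 70/101
κ_2(A) = 14 / (70/101) = 20.2000
bound on ‖Δx‖/‖x‖: κ·ε = 20.2000·1/249 = 0.0811
solve Ax = b  →  x = [0.0517 -0.0493]
2-norm of b is 1.0000; of x, 0.0714
δb = ε·‖b‖·d = [-0.0024 0.0032]; solving A·Δx = δb gives ‖Δx‖ = 0.0058
dividing the unrounded norms, ‖Δx‖/‖x‖ = 0.0811
realised/bound = 1 exactly: the bound is attained for this b and d

0.0811
0.0811


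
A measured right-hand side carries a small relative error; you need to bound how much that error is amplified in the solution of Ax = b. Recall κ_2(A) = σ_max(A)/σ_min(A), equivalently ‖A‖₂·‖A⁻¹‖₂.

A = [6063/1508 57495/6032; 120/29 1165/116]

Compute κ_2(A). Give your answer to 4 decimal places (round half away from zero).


240.0000

AᵀA = [90009/2704 863985/10816; 863985/10816 8294425/43264]; tr = 57601/256, det = 225/256
char-poly roots: 225 and 1/256
σ_max=√225=15, σ_min=√(1/256)=(1/16) → κ = 240.0000


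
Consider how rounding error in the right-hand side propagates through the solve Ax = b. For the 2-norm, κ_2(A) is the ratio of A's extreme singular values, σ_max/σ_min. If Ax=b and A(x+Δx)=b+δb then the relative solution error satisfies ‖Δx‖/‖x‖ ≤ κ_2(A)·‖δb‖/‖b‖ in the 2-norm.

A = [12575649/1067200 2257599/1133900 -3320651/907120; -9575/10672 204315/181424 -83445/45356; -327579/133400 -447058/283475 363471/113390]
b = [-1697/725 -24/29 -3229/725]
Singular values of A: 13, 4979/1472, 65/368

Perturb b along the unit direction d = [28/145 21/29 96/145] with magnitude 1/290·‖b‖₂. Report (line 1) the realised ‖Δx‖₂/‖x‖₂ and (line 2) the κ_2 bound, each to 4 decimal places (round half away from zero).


σ_max = 13, σ_min = 65/368
κ_2(A) = 13 / (65/368) = 73.6000
worst-case relative error ≤ 73.6000 × 1/290 = 0.2538
solve Ax = b  →  x = [-0.4121 -19.6106 -11.3533]
‖b‖ = 5.0990, ‖x‖ = 22.6636
with δb = [0.0034 0.0127 0.0116], A·Δx = δb → ‖Δx‖ = 0.0995
dividing the unrounded norms, ‖Δx‖/‖x‖ = 0.0044
so the bound overstates the realised error by a factor of ≈ 57.7812 (computed from the unrounded values)

0.0044
0.2538


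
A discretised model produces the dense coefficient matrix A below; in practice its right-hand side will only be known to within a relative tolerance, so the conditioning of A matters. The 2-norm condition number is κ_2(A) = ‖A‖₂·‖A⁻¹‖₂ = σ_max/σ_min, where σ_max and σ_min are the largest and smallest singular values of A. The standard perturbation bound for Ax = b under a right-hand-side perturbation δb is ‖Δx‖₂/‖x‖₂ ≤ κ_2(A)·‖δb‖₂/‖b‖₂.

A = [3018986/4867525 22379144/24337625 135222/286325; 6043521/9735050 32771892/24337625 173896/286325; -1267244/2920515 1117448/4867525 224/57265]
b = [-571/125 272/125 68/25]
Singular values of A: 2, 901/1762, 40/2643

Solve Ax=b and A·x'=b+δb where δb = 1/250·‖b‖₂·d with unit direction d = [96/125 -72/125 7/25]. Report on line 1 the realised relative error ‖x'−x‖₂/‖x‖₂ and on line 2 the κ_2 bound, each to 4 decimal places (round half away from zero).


largest singular value 2, smallest 40/2643
κ_2(A) = 2 / (40/2643) = 132.1500
κ_2(A)·‖δb‖/‖b‖ = 0.5286
solve Ax = b  →  x = [40.7178 92.9685 -244.1615]
‖b‖₂ = 5.7446 and ‖x‖₂ = 264.4162
δb = ε·‖b‖·d = [0.0176 -0.0132 0.0064]; solving A·Δx = δb gives ‖Δx‖ = 1.5183
relative error = 0.0057
so the bound overstates the realised error by a factor of ≈ 92.0579 (computed from the unrounded values)

0.0057
0.5286


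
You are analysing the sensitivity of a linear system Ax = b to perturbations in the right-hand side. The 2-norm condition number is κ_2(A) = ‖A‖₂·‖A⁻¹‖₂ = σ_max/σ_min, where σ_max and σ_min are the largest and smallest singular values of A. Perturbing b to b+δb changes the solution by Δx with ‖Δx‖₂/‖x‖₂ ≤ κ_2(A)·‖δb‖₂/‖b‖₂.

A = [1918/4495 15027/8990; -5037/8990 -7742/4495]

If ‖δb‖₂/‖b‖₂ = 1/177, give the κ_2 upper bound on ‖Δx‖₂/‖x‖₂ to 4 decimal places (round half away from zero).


0.1751

M = AᵀA = [9533/19220 8064/4805; 8064/4805 110717/19220]. tr(M)=12025/1922, det(M)=625/15376
λ_max, λ_min = (12025/1922 ± √36000000/923521)/2 = 25/4, 25/3844
so κ_2 = √((25/4) / (25/3844)) = 31.0000
perturbation bound = 31.0000·1/177 = 0.1751


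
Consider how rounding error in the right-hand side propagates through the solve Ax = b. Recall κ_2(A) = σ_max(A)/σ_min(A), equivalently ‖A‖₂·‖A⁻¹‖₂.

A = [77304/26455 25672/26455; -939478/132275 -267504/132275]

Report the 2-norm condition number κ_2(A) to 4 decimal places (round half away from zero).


AᵀA = [6106607236/103530625 1780638048/103530625; 1780638048/103530625 520915264/103530625]; tr = 10604036/165649, det = 160000/165649
char-poly roots: 64 and 2500/165649
so κ_2 = √(64 / (2500/165649)) = 65.1200

65.1200


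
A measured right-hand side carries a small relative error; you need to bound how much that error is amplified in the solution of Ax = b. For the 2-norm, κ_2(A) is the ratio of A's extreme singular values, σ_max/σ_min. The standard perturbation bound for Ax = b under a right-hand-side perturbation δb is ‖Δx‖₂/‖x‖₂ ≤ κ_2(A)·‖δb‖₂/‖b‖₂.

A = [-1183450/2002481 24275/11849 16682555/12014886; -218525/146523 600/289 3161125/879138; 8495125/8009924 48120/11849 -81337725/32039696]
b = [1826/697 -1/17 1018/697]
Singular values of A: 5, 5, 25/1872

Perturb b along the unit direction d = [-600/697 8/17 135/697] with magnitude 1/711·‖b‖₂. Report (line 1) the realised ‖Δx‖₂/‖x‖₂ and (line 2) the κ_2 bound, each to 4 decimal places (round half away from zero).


largest singular value 5, smallest 25/1872
κ_2(A) = 5 / (25/1872) = 374.4000
κ_2(A)·‖δb‖/‖b‖ = 0.5266
solve Ax = b  →  x = [-138.2355 0.4471 -57.6109]
‖b‖₂ = 3.0000 and ‖x‖₂ = 149.7607
re-solving with b+δb shifts x by Δx of norm 0.3159
relative error = 0.0021
realised/bound (from unrounded values) ≈ 0.0040

0.0021
0.5266


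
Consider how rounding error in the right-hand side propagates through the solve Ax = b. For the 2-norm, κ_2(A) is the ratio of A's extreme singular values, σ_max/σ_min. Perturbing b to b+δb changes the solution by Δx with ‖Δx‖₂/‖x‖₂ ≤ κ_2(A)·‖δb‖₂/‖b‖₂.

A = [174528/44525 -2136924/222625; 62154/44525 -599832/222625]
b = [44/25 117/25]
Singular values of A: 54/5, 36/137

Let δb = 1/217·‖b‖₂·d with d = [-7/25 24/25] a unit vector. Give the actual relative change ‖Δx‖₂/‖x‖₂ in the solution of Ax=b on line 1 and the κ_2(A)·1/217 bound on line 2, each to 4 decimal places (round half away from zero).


largest singular value 54/5, smallest 36/137
κ_2(A) = (54/5) / (36/137) = 41.1000
worst-case relative error ≤ 41.1000 × 1/217 = 0.1894
solve Ax = b  →  x = [14.1581 5.5983]
‖b‖ = 5.0000, ‖x‖ = 15.2248
re-solving with b+δb shifts x by Δx of norm 0.0877
realised ‖Δx‖/‖x‖ = 0.0058
realised/bound (from unrounded values) ≈ 0.0304

0.0058
0.1894


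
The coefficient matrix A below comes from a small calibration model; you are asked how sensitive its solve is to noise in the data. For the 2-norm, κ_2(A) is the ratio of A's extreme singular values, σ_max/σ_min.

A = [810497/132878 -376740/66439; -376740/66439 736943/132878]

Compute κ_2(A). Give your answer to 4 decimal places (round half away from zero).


79.0000

M = AᵀA = [1456168249/20994724 -346600800/5248681; -346600800/5248681 1320828889/20994724]. tr(M)=1651009/12482, det(M)=279841/99856
λ_max, λ_min = (1651009/12482 ± √681021057600/38950081)/2 = 529/4, 529/24964
so κ_2 = √((529/4) / (529/24964)) = 79.0000


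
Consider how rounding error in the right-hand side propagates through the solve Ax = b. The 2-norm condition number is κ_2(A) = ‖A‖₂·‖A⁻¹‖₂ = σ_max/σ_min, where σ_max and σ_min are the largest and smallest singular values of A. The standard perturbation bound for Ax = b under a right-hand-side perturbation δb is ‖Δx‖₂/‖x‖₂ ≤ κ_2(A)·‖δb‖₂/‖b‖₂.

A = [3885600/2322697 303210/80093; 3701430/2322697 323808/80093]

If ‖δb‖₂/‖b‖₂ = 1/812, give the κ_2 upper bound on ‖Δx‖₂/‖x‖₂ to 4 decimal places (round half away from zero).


0.0607

AᵀA = [34243128900/6414888649 81955359360/6414888649; 81955359360/6414888649 196787924964/6414888649]; tr = 1367047656/37957921, det = 20250000/37957921
char-poly roots: 36 and 562500/37957921
so κ_2 = √(36 / (562500/37957921)) = 49.2880
worst-case relative error ≤ 49.2880 × 1/812 = 0.0607


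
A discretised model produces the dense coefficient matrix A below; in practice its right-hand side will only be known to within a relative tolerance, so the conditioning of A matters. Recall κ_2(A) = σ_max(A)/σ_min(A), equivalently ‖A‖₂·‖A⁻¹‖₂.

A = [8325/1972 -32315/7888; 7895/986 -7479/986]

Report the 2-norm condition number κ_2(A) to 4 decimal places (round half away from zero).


200.0000

M = AᵀA = [1102525/13456 -4199895/53824; -4199895/53824 16000441/215296]. tr(M)=40001/256, det(M)=625/1024
eigenvalues of AᵀA: λ = (tr ± √(tr²−4·det))/2 = 625/4, 1/256
κ = σ_max/σ_min = (25/2)/(1/16) = 200.0000


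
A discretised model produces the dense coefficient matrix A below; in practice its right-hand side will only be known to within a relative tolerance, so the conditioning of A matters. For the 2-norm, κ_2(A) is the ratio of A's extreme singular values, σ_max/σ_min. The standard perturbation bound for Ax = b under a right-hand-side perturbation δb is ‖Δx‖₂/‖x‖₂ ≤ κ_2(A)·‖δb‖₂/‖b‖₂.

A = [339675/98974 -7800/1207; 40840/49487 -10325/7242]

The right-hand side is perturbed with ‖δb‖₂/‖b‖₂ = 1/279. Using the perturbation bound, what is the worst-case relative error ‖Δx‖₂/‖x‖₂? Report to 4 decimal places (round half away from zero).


0.4581

AᵀA = [72606025/5827396 -102074000/4370547; -102074000/4370547 2296845625/52446564]; tr = 5104325/90738, det = 15625/80656
char-poly roots: 225/4 and 625/181476
so κ_2 = √((225/4) / (625/181476)) = 127.8000
worst-case relative error ≤ 127.8000 × 1/279 = 0.4581


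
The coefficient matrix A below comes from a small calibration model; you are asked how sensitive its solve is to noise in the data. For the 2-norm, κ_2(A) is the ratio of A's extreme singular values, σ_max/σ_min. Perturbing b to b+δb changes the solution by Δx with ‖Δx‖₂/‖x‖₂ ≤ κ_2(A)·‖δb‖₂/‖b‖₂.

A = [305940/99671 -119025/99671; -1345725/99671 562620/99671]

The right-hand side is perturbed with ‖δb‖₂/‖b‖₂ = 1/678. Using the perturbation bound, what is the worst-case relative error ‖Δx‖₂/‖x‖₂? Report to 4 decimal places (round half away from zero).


0.2758

AᵀA = [1133001225/5909761 -472068000/5909761; -472068000/5909761 196733025/5909761]; tr = 7868250/34969, det = 50625/34969
char-poly roots: 225 and 225/34969
so κ_2 = √(225 / (225/34969)) = 187.0000
worst-case relative error ≤ 187.0000 × 1/678 = 0.2758


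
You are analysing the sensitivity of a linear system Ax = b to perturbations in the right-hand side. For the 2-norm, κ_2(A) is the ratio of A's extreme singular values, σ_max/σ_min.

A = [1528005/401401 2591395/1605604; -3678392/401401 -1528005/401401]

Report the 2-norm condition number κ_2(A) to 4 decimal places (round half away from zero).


385.9625

M = AᵀA = [1220412845053/12394058677 2034005383755/49576234708; 2034005383755/49576234708 3390162809725/198304938832]. tr(M)=1762828333121/15254226064, det(M)=85470025/953389129
char-poly roots: 1849/16 and 739600/953389129
κ_2(A) = √(λ_max/λ_min) = √((1849/16) / (739600/953389129)) = 385.9625


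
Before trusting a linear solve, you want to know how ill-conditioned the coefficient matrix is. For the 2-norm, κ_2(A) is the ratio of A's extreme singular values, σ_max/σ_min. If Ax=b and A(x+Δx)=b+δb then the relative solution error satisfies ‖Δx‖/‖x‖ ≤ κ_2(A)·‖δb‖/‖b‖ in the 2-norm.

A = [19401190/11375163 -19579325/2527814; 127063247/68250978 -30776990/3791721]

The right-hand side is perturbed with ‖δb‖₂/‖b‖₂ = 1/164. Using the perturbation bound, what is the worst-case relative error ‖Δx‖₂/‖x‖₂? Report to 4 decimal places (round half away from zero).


1.4000

M = AᵀA = [35309977385449/5538877524324 -4357541095040/153857709009; -4357541095040/153857709009 8607660120025/68381204004]. tr(M)=217885320377/1647494802, det(M)=4372515625/13179958416
eigenvalues of AᵀA: λ = (tr ± √(tr²−4·det))/2 = 529/4, 8265625/3294989604
so κ_2 = √((529/4) / (8265625/3294989604)) = 229.6080
worst-case relative error ≤ 229.6080 × 1/164 = 1.4000


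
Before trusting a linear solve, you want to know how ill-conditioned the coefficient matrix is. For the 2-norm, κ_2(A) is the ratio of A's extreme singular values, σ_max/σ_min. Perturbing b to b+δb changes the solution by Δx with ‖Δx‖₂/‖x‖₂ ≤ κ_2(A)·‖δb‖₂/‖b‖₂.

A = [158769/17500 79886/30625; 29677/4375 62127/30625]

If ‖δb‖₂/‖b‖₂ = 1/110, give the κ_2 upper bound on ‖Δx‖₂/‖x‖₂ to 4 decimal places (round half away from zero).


1.7818

M = AᵀA = [314393477/2450000 80233569/2143750; 80233569/2143750 81932297/7503125]. tr(M)=133729577/960400, det(M)=12117361/24010000
λ_max, λ_min = (133729577/960400 ± √715269510497529/36894726400)/2 = 3481/25, 3481/960400
so κ_2 = √((3481/25) / (3481/960400)) = 196.0000
bound on ‖Δx‖/‖x‖: κ·ε = 196.0000·1/110 = 1.7818


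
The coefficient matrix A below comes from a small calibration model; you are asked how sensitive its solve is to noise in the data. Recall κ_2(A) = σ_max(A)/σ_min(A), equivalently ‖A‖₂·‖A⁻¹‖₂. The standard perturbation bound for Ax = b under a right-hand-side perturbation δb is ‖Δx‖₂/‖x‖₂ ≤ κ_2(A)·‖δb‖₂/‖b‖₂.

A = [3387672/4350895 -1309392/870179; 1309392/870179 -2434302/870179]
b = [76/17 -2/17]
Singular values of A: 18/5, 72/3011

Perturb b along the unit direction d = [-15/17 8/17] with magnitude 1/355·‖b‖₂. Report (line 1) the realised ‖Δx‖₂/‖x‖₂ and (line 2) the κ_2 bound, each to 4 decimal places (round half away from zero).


largest singular value 18/5, smallest 72/3011
κ_2(A) = (18/5) / (72/3011) = 150.5500
bound on ‖Δx‖/‖x‖: κ·ε = 150.5500·1/355 = 0.4241
solve Ax = b  →  x = [-147.3366 -79.2092]
‖b‖₂ = 4.4721 and ‖x‖₂ = 167.2787
with δb = [-0.0111 0.0059], A·Δx = δb → ‖Δx‖ = 0.5268
realised ‖Δx‖/‖x‖ = 0.0031
realised/bound (from unrounded values) ≈ 0.0074

0.0031
0.4241


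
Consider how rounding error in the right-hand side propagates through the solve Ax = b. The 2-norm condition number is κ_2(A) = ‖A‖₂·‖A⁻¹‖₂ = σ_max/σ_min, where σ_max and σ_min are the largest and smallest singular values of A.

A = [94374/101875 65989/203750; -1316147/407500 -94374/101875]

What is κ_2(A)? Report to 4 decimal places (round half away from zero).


form AᵀA = [2999593849/265690000 109332279/33211250; 109332279/33211250 63968569/66422500] with trace 5208749/425104 and determinant 60025/1700416
λ_max, λ_min = (5208749/425104 ± √27105549277401/180713410816)/2 = 49/4, 1225/425104
κ = σ_max/σ_min = (7/2)/(35/652) = 65.2000

65.2000


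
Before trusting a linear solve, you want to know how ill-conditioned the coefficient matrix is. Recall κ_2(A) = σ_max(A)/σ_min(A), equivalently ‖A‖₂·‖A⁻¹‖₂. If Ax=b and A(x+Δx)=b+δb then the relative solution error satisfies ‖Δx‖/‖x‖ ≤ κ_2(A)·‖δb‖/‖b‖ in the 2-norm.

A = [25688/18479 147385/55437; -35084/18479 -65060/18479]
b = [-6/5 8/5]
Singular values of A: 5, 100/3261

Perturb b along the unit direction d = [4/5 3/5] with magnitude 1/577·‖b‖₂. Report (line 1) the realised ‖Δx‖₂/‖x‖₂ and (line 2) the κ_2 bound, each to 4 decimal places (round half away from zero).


0.2826
0.2826

largest singular value 5, smallest 100/3261
κ_2(A) = 5 / (100/3261) = 163.0500
κ_2(A)·‖δb‖/‖b‖ = 0.2826
solve Ax = b  →  x = [-0.1882 -0.3529]
2-norm of b is 2.0000; of x, 0.4000
with δb = [0.0028 0.0021], A·Δx = δb → ‖Δx‖ = 0.1130
relative error = 0.2826
so the bound is sharp here: realised error equals the bound


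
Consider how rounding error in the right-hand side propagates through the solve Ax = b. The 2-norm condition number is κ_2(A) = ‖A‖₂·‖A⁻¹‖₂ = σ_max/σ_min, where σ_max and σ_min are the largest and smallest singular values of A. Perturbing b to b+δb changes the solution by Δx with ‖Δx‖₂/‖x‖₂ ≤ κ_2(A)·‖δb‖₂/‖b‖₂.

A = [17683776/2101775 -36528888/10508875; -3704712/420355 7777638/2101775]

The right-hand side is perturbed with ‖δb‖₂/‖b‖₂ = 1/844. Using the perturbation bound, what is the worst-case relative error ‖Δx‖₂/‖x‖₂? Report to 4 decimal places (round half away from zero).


0.4128

AᵀA = [779831401536/5252625625 -1624633048368/26263128125; -1624633048368/26263128125 3384840642084/131315640625]; tr = 135388317636/777015625, det = 4857532416/19425390625
char-poly roots: 4356/25 and 1115136/777015625
κ_2(A) = √(λ_max/λ_min) = √((4356/25) / (1115136/777015625)) = 348.4375
bound on ‖Δx‖/‖x‖: κ·ε = 348.4375·1/844 = 0.4128


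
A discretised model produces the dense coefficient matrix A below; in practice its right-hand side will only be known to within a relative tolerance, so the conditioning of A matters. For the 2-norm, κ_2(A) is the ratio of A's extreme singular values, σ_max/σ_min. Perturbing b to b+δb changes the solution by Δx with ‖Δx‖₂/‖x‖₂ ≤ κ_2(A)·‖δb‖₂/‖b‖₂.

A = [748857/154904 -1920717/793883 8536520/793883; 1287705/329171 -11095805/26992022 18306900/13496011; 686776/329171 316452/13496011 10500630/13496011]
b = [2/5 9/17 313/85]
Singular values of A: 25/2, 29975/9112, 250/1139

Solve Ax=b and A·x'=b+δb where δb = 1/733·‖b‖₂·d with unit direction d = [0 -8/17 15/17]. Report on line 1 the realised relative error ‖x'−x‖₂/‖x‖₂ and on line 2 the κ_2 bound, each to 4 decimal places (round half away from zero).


largest singular value 25/2, smallest 250/1139
condition number: (25/2) ÷ (250/1139) = 56.9500
bound on ‖Δx‖/‖x‖: κ·ε = 56.9500·1/733 = 0.0777
solve Ax = b  →  x = [0.5741 13.3819 2.7900]
‖b‖₂ = 3.7417 and ‖x‖₂ = 13.6817
Δx = A⁻¹·δb where δb = 1/733·3.7417·d; ‖Δx‖ = 0.0233
realised ‖Δx‖/‖x‖ = 0.0017
realised/bound (from unrounded values) ≈ 0.0219

0.0017
0.0777


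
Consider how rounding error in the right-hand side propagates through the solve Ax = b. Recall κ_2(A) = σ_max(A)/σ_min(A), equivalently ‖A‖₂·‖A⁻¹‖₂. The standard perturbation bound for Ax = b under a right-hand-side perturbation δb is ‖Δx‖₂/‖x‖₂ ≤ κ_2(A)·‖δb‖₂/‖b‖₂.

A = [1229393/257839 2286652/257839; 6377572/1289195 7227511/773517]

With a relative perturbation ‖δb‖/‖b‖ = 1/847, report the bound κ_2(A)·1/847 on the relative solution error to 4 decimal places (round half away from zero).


form AᵀA = [5487766897/116249825 6173454656/69749895; 6173454656/69749895 6945227081/41849937] with trace 13118857594/61544025 and determinant 28398241/61544025
solving λ² − 13118857594/61544025·λ + 28398241/61544025 = 0 gives λ = 5329/25, 5329/2461761
σ_max=√(5329/25)=(73/5), σ_min=√(5329/2461761)=(73/1569) → κ = 313.8000
worst-case relative error ≤ 313.8000 × 1/847 = 0.3705

0.3705


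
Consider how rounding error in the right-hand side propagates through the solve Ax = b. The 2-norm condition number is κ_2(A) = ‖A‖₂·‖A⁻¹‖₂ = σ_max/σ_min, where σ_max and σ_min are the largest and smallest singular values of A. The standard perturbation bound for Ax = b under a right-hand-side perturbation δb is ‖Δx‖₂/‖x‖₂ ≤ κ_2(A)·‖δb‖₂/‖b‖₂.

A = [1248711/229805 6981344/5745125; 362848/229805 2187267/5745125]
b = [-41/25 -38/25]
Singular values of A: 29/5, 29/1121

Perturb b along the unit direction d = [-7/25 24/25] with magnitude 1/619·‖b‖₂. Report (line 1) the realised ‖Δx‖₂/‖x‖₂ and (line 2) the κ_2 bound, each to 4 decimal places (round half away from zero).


0.0036
0.3622

from the listed singular values, σ₁ = 29/5, σ_n = 29/1121
κ = σ_max/σ_min = (29/5)/(29/1121) = 224.2000
bound on ‖Δx‖/‖x‖: κ·ε = 224.2000·1/619 = 0.3622
solve Ax = b  →  x = [8.1489 -37.7881]
2-norm of b is 2.2361; of x, 38.6567
Δx = A⁻¹·δb where δb = 1/619·2.2361·d; ‖Δx‖ = 0.1396
realised ‖Δx‖/‖x‖ = 0.0036
so the bound overstates the realised error by a factor of ≈ 100.2693 (computed from the unrounded values)


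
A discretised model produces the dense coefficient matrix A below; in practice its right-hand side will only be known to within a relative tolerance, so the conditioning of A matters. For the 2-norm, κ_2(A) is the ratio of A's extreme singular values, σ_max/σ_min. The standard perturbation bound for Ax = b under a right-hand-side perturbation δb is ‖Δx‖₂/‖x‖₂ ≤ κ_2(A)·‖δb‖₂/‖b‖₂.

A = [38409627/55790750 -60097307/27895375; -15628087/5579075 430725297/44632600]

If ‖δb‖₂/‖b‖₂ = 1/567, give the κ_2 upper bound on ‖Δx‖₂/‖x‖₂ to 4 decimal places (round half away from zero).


0.3072

M = AᵀA = [15406906468909/1851640562500 -105602957137251/3703281125000; -105602957137251/3703281125000 2896641856423081/29626249000000]. tr(M)=5029043775881/47401998400, det(M)=2813772025/7584319744
char-poly roots: 10609/100 and 6630625/1896079936
κ_2(A) = √(λ_max/λ_min) = √((10609/100) / (6630625/1896079936)) = 174.1760
perturbation bound = 174.1760·1/567 = 0.3072
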